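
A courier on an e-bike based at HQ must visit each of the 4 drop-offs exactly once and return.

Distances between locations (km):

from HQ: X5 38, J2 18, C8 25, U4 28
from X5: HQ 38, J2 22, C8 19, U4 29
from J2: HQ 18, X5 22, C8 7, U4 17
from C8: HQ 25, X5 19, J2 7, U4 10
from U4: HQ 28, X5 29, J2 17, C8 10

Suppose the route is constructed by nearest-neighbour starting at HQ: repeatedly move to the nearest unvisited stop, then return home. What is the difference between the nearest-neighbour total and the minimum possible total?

5 km longer than the optimal tour.

From HQ: J2=18, C8=25, U4=28, X5=38 → choose J2 (18).
From J2: C8=7, U4=17, X5=22 → choose C8 (7).
From C8: U4=10, X5=19 → choose U4 (10).
From U4: X5=29 → choose X5 (29).
NN route HQ → J2 → C8 → U4 → X5 → HQ costs 102.
Optimal: HQ → J2 → X5 → C8 → U4 → HQ costs 97 (by enumerating all 12 distinct tours).
Excess = 102 − 97 = 5.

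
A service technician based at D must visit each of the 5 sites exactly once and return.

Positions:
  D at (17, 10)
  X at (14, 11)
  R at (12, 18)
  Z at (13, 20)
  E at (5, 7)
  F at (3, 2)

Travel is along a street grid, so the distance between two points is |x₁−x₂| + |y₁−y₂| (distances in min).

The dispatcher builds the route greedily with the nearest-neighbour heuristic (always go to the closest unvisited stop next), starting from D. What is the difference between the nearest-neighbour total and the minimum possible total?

From D: X=4, R=13, Z=14, E=15, F=22 → choose X (4).
From X: R=9, Z=10, E=13, F=20 → choose R (9).
From R: Z=3, E=18, F=25 → choose Z (3).
From Z: E=21, F=28 → choose E (21).
From E: F=7 → choose F (7).
NN route D → X → R → Z → E → F → D costs 66.
Optimal: D → X → Z → R → E → F → D costs 64 (by enumerating all 60 distinct tours).
Excess = 66 − 64 = 2.

2 min longer than the optimal tour.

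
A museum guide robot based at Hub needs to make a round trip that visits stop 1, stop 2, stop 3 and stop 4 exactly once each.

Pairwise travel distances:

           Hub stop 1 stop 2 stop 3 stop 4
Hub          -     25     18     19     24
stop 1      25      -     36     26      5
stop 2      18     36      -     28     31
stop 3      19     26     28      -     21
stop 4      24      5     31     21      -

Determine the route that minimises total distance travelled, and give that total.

97 — the shortest possible round trip.

Hub-stop 1-stop 2-stop 3-stop 4-Hub: 25+36+28+21+24 = 134
Hub-stop 1-stop 2-stop 4-stop 3-Hub: 25+36+31+21+19 = 132
Hub-stop 1-stop 3-stop 2-stop 4-Hub: 25+26+28+31+24 = 134
Hub-stop 1-stop 3-stop 4-stop 2-Hub: 25+26+21+31+18 = 121
Hub-stop 1-stop 4-stop 2-stop 3-Hub: 25+5+31+28+19 = 108
Hub-stop 1-stop 4-stop 3-stop 2-Hub: 25+5+21+28+18 = 97
Hub-stop 2-stop 1-stop 3-stop 4-Hub: 18+36+26+21+24 = 125
Hub-stop 2-stop 1-stop 4-stop 3-Hub: 18+36+5+21+19 = 99
Hub-stop 2-stop 3-stop 1-stop 4-Hub: 18+28+26+5+24 = 101
Hub-stop 2-stop 4-stop 1-stop 3-Hub: 18+31+5+26+19 = 99
Hub-stop 3-stop 1-stop 2-stop 4-Hub: 19+26+36+31+24 = 136
Hub-stop 3-stop 2-stop 1-stop 4-Hub: 19+28+36+5+24 = 112
The minimum is 97.
One optimal route: Hub → stop 1 → stop 4 → stop 3 → stop 2 → Hub (or its reverse).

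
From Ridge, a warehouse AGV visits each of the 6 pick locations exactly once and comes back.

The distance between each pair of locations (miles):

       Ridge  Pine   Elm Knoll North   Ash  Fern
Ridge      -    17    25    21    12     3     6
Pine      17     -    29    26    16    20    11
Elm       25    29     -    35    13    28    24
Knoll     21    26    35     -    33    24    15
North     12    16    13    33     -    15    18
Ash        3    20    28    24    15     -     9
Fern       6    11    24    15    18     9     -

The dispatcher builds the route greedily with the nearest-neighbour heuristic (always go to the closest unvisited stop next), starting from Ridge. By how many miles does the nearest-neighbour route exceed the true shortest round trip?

Excess over optimum: 1 miles.

Ridge: Ash=3, Fern=6, North=12, Pine=17, Knoll=21, Elm=25 ⇒ Ash
Ash: Fern=9, North=15, Pine=20, Knoll=24, Elm=28 ⇒ Fern
Fern: Pine=11, Knoll=15, North=18, Elm=24 ⇒ Pine
Pine: North=16, Knoll=26, Elm=29 ⇒ North
North: Elm=13, Knoll=33 ⇒ Elm
Elm: Knoll=35 ⇒ Knoll
NN route Ridge → Ash → Fern → Pine → North → Elm → Knoll → Ridge costs 108.
Optimal: Ridge → Elm → North → Pine → Knoll → Fern → Ash → Ridge costs 107 (by enumerating all 360 distinct tours).
Excess = 108 − 107 = 1.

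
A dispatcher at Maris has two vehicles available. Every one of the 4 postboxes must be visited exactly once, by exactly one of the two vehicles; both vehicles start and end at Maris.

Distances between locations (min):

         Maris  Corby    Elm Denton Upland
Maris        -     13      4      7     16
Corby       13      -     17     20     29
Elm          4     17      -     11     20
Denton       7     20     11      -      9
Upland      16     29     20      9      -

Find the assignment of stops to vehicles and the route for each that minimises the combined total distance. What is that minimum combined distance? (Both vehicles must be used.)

Minimum combined distance: 66 min.

There are 2^3 − 1 = 7 ways to divide the 4 stops into two non-empty groups. For each, the best each vehicle can do is its own shortest tour through its group:
  {Corby} + {Elm, Denton, Upland}: 26 + 40 = 66
  {Elm} + {Corby, Denton, Upland}: 8 + 58 = 66
  {Corby, Elm} + {Denton, Upland}: 34 + 32 = 66
  {Denton} + {Corby, Elm, Upland}: 14 + 66 = 80
  {Corby, Denton} + {Elm, Upland}: 40 + 40 = 80
  {Elm, Denton} + {Corby, Upland}: 22 + 58 = 80
  … (7 splits in total)
Best: vehicle 1 Maris → Corby → Maris = 26; vehicle 2 Maris → Elm → Denton → Upland → Maris = 40; combined 66.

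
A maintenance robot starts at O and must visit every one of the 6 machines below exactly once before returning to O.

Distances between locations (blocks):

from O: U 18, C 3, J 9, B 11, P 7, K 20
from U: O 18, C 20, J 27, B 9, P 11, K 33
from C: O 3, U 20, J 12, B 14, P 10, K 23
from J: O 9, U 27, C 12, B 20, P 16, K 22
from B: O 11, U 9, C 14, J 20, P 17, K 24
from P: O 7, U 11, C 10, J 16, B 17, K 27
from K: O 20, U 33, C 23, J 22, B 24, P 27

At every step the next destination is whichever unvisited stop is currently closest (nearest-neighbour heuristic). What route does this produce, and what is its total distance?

From O: distances to unvisited — C=3, P=7, J=9, B=11, U=18, K=20. Nearest is C (3).
From C: distances to unvisited — P=10, J=12, B=14, U=20, K=23. Nearest is P (10).
From P: distances to unvisited — U=11, J=16, B=17, K=27. Nearest is U (11).
From U: distances to unvisited — B=9, J=27, K=33. Nearest is B (9).
From B: distances to unvisited — J=20, K=24. Nearest is J (20).
From J: distances to unvisited — K=22. Nearest is K (22).
Return K→O: 20.
Total = 3 + 10 + 11 + 9 + 20 + 22 + 20 = 95.

Total distance 95 blocks via the nearest-neighbour route O → C → P → U → B → J → K → O.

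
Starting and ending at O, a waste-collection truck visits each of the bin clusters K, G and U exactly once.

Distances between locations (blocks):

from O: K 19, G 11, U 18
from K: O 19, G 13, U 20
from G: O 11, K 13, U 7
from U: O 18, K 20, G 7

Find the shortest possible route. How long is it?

Minimum total distance: 57 blocks.

O-K-G-U-O: 19+13+7+18 = 57
O-K-U-G-O: 19+20+7+11 = 57
O-G-K-U-O: 11+13+20+18 = 62
The minimum is 57.
One optimal route: O → K → G → U → O (or its reverse).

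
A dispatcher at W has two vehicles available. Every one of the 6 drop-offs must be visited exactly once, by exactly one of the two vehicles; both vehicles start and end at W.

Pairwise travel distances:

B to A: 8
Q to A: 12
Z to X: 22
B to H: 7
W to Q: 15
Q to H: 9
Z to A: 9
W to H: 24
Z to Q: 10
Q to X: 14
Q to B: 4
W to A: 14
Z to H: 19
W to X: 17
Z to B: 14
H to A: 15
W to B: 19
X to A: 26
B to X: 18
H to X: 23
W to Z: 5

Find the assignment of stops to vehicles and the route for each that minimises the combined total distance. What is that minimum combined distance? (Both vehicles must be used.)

Minimum combined distance: 79.

There are 2^5 − 1 = 31 ways to divide the 6 stops into two non-empty groups. For each, the best each vehicle can do is its own shortest tour through its group:
  {Z} + {Q, B, H, X, A}: 10 + 69 = 79
  {Q} + {Z, B, H, X, A}: 30 + 69 = 99
  {Z, Q} + {B, H, X, A}: 30 + 69 = 99
  {B} + {Z, Q, H, X, A}: 38 + 69 = 107
  {Z, B} + {Q, H, X, A}: 38 + 69 = 107
  {Q, B} + {Z, H, X, A}: 38 + 69 = 107
  … (31 splits in total)
Best: vehicle 1 W → Z → W = 10; vehicle 2 W → X → Q → H → B → A → W = 69; combined 79.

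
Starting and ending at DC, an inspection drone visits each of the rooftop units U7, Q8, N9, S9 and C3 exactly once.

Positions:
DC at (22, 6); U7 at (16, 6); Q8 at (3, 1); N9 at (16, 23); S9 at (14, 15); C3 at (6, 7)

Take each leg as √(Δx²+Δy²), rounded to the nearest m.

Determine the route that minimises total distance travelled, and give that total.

DC → U7 → Q8 → N9 → S9 → C3 → DC: 6+14+26+8+11+16 = 81
DC → U7 → Q8 → N9 → C3 → S9 → DC: 6+14+26+19+11+12 = 88
DC → U7 → Q8 → S9 → N9 → C3 → DC: 6+14+18+8+19+16 = 81
DC → U7 → Q8 → S9 → C3 → N9 → DC: 6+14+18+11+19+18 = 86
DC → U7 → Q8 → C3 → N9 → S9 → DC: 6+14+7+19+8+12 = 66
DC → U7 → Q8 → C3 → S9 → N9 → DC: 6+14+7+11+8+18 = 64
DC → U7 → N9 → Q8 → S9 → C3 → DC: 6+17+26+18+11+16 = 94
DC → U7 → N9 → Q8 → C3 → S9 → DC: 6+17+26+7+11+12 = 79
DC → U7 → N9 → S9 → Q8 → C3 → DC: 6+17+8+18+7+16 = 72
DC → U7 → N9 → S9 → C3 → Q8 → DC: 6+17+8+11+7+20 = 69
DC → U7 → N9 → C3 → Q8 → S9 → DC: 6+17+19+7+18+12 = 79
DC → U7 → N9 → C3 → S9 → Q8 → DC: 6+17+19+11+18+20 = 91
DC → U7 → S9 → Q8 → N9 → C3 → DC: 6+9+18+26+19+16 = 94
DC → U7 → S9 → Q8 → C3 → N9 → DC: 6+9+18+7+19+18 = 77
… (46 more)
The minimum is 64.
One optimal route: DC → U7 → Q8 → C3 → S9 → N9 → DC (or its reverse).

64 m — the shortest possible round trip.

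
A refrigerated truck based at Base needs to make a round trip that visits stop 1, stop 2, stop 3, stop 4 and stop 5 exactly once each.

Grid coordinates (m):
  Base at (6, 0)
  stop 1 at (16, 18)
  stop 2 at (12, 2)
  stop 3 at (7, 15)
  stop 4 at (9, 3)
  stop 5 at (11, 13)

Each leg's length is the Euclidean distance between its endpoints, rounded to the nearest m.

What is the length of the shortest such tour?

Minimum total distance: 49 m.

Base→stop 1→stop 2→stop 3→stop 4→stop 5→Base: 21+16+14+12+10+14 = 87
Base→stop 1→stop 2→stop 3→stop 5→stop 4→Base: 21+16+14+4+10+4 = 69
Base→stop 1→stop 2→stop 4→stop 3→stop 5→Base: 21+16+3+12+4+14 = 70
Base→stop 1→stop 2→stop 4→stop 5→stop 3→Base: 21+16+3+10+4+15 = 69
Base→stop 1→stop 2→stop 5→stop 3→stop 4→Base: 21+16+11+4+12+4 = 68
Base→stop 1→stop 2→stop 5→stop 4→stop 3→Base: 21+16+11+10+12+15 = 85
Base→stop 1→stop 3→stop 2→stop 4→stop 5→Base: 21+9+14+3+10+14 = 71
Base→stop 1→stop 3→stop 2→stop 5→stop 4→Base: 21+9+14+11+10+4 = 69
Base→stop 1→stop 3→stop 4→stop 2→stop 5→Base: 21+9+12+3+11+14 = 70
Base→stop 1→stop 3→stop 4→stop 5→stop 2→Base: 21+9+12+10+11+6 = 69
Base→stop 1→stop 3→stop 5→stop 2→stop 4→Base: 21+9+4+11+3+4 = 52
Base→stop 1→stop 3→stop 5→stop 4→stop 2→Base: 21+9+4+10+3+6 = 53
Base→stop 1→stop 4→stop 2→stop 3→stop 5→Base: 21+17+3+14+4+14 = 73
Base→stop 1→stop 4→stop 2→stop 5→stop 3→Base: 21+17+3+11+4+15 = 71
… (46 more)
Base→stop 2→stop 1→stop 3→stop 5→stop 4→Base: 6+16+9+4+10+4 = 49  ← best
The minimum is 49.
One optimal route: Base → stop 2 → stop 1 → stop 3 → stop 5 → stop 4 → Base (or its reverse).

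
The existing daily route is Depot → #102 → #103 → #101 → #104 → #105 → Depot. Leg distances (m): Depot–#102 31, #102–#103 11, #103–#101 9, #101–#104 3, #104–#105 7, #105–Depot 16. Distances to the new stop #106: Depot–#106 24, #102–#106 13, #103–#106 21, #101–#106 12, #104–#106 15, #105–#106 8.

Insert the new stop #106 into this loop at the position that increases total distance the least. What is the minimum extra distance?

Insertion cost between consecutive stops i–j is d(i,#106) + d(#106,j) − d(i,j):
  between Depot and #102: 24 + 13 − 31 = 6
  between #102 and #103: 13 + 21 − 11 = 23
  between #103 and #101: 21 + 12 − 9 = 24
  between #101 and #104: 12 + 15 − 3 = 24
  between #104 and #105: 15 + 8 − 7 = 16
  between #105 and Depot: 8 + 24 − 16 = 16
Cheapest insertion is between Depot and #102, adding 6.
New total = 77 + 6 = 83.

Adding 6 m by placing #106 on the Depot–#102 leg.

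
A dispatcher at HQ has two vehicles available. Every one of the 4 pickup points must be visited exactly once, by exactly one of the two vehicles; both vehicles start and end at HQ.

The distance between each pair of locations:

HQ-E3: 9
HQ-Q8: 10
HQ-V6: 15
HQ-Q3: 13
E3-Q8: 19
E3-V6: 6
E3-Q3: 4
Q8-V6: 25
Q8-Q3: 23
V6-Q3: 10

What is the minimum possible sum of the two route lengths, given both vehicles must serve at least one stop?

Minimum combined distance: 58.

Check every non-empty split of the stops between the two vehicles; for each half take its own optimal tour:
  {E3} + {Q8, V6, Q3}: 18 + 58 = 76
  {Q8} + {E3, V6, Q3}: 20 + 38 = 58
  {E3, Q8} + {V6, Q3}: 38 + 38 = 76
  {V6} + {E3, Q8, Q3}: 30 + 46 = 76
  {E3, V6} + {Q8, Q3}: 30 + 46 = 76
  {Q8, V6} + {E3, Q3}: 50 + 26 = 76
  … (7 splits in total)
Best: vehicle 1 HQ → Q8 → HQ = 20; vehicle 2 HQ → E3 → V6 → Q3 → HQ = 38; combined 58.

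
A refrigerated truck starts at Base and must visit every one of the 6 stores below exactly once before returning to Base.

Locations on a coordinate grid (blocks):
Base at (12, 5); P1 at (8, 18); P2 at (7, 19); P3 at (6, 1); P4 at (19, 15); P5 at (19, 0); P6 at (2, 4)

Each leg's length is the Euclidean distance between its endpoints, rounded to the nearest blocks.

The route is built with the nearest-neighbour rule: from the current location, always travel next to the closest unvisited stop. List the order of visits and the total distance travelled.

65 blocks along Base → P3 → P6 → P1 → P2 → P4 → P5 → Base.

Base → [P3:7 / P5:9 / P6:10 / P4:12 / P1:14 / P2:15] → P3 (7)
P3 → [P6:5 / P5:13 / P1:17 / P2:18 / P4:19] → P6 (5)
P6 → [P1:15 / P2:16 / P5:17 / P4:20] → P1 (15)
P1 → [P2:1 / P4:11 / P5:21] → P2 (1)
P2 → [P4:13 / P5:22] → P4 (13)
P4 → [P5:15] → P5 (15)
Return P5→Base: 9.
Total = 7 + 5 + 15 + 1 + 13 + 15 + 9 = 65.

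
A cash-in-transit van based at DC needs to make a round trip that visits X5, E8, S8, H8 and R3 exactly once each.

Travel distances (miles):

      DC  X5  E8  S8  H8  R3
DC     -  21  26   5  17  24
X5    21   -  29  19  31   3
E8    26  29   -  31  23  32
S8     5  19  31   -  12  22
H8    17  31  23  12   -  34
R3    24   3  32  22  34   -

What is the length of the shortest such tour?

DC - X5 - E8 - S8 - H8 - R3 - DC: 21+29+31+12+34+24 = 151
DC - X5 - E8 - S8 - R3 - H8 - DC: 21+29+31+22+34+17 = 154
DC - X5 - E8 - H8 - S8 - R3 - DC: 21+29+23+12+22+24 = 131
DC - X5 - E8 - H8 - R3 - S8 - DC: 21+29+23+34+22+5 = 134
DC - X5 - E8 - R3 - S8 - H8 - DC: 21+29+32+22+12+17 = 133
DC - X5 - E8 - R3 - H8 - S8 - DC: 21+29+32+34+12+5 = 133
DC - X5 - S8 - E8 - H8 - R3 - DC: 21+19+31+23+34+24 = 152
DC - X5 - S8 - E8 - R3 - H8 - DC: 21+19+31+32+34+17 = 154
DC - X5 - S8 - H8 - E8 - R3 - DC: 21+19+12+23+32+24 = 131
DC - X5 - S8 - H8 - R3 - E8 - DC: 21+19+12+34+32+26 = 144
DC - X5 - S8 - R3 - E8 - H8 - DC: 21+19+22+32+23+17 = 134
DC - X5 - S8 - R3 - H8 - E8 - DC: 21+19+22+34+23+26 = 145
DC - X5 - H8 - E8 - S8 - R3 - DC: 21+31+23+31+22+24 = 152
DC - X5 - H8 - E8 - R3 - S8 - DC: 21+31+23+32+22+5 = 134
… (46 more)
DC - X5 - R3 - E8 - H8 - S8 - DC: 21+3+32+23+12+5 = 96  ← best
The minimum is 96.
One optimal route: DC → X5 → R3 → E8 → H8 → S8 → DC (or its reverse).

Minimum total distance: 96 miles.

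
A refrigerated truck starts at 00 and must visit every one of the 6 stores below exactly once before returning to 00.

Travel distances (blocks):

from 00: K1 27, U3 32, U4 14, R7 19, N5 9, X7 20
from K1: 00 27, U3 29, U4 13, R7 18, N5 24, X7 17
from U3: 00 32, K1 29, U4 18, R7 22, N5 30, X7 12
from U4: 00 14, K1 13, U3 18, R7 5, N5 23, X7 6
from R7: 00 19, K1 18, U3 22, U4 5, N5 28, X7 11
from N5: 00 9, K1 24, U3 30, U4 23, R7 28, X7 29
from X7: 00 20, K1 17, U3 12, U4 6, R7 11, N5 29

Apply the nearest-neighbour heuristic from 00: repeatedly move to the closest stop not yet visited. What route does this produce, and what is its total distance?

Nearest-neighbour total = 116 blocks; route 00 → N5 → U4 → R7 → X7 → U3 → K1 → 00.

00 → [N5:9 / U4:14 / R7:19 / X7:20 / K1:27 / U3:32] → N5 (9)
N5 → [U4:23 / K1:24 / R7:28 / X7:29 / U3:30] → U4 (23)
U4 → [R7:5 / X7:6 / K1:13 / U3:18] → R7 (5)
R7 → [X7:11 / K1:18 / U3:22] → X7 (11)
X7 → [U3:12 / K1:17] → U3 (12)
U3 → [K1:29] → K1 (29)
Return K1→00: 27.
Total = 9 + 23 + 5 + 11 + 12 + 29 + 27 = 116.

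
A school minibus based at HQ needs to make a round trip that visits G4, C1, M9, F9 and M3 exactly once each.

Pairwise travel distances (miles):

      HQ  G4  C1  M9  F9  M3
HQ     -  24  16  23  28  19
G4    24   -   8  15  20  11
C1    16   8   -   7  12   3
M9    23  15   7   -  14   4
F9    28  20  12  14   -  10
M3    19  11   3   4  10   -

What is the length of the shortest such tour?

There are 60 distinct closed tours to check (reversals are equivalent).
HQ → G4 → C1 → M9 → F9 → M3 → HQ: 24+8+7+14+10+19 = 82
HQ → G4 → C1 → M9 → M3 → F9 → HQ: 24+8+7+4+10+28 = 81
HQ → G4 → C1 → F9 → M9 → M3 → HQ: 24+8+12+14+4+19 = 81
HQ → G4 → C1 → F9 → M3 → M9 → HQ: 24+8+12+10+4+23 = 81
HQ → G4 → C1 → M3 → M9 → F9 → HQ: 24+8+3+4+14+28 = 81
HQ → G4 → C1 → M3 → F9 → M9 → HQ: 24+8+3+10+14+23 = 82
HQ → G4 → M9 → C1 → F9 → M3 → HQ: 24+15+7+12+10+19 = 87
HQ → G4 → M9 → C1 → M3 → F9 → HQ: 24+15+7+3+10+28 = 87
HQ → G4 → M9 → F9 → C1 → M3 → HQ: 24+15+14+12+3+19 = 87
HQ → G4 → M9 → F9 → M3 → C1 → HQ: 24+15+14+10+3+16 = 82
HQ → G4 → M9 → M3 → C1 → F9 → HQ: 24+15+4+3+12+28 = 86
HQ → G4 → M9 → M3 → F9 → C1 → HQ: 24+15+4+10+12+16 = 81
HQ → G4 → F9 → C1 → M9 → M3 → HQ: 24+20+12+7+4+19 = 86
HQ → G4 → F9 → C1 → M3 → M9 → HQ: 24+20+12+3+4+23 = 86
… (46 more)
The minimum is 81.
One optimal route: HQ → G4 → C1 → M9 → M3 → F9 → HQ (or its reverse).

Shortest round trip = 81 miles.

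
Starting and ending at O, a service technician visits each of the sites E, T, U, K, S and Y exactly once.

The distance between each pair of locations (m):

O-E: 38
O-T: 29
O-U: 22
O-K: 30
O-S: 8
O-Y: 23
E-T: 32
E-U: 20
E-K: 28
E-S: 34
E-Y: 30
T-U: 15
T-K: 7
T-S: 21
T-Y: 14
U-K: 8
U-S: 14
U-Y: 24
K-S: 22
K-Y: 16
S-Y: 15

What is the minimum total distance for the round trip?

110 m — the shortest possible round trip.

With 6 stops there are 6!/2 = 360 distinct round trips (a route and its reverse cost the same).
O - E - T - U - K - S - Y - O: 38+32+15+8+22+15+23 = 153
O - E - T - U - K - Y - S - O: 38+32+15+8+16+15+8 = 132
O - E - T - U - S - K - Y - O: 38+32+15+14+22+16+23 = 160
O - E - T - U - S - Y - K - O: 38+32+15+14+15+16+30 = 160
O - E - T - U - Y - K - S - O: 38+32+15+24+16+22+8 = 155
O - E - T - U - Y - S - K - O: 38+32+15+24+15+22+30 = 176
O - E - T - K - U - S - Y - O: 38+32+7+8+14+15+23 = 137
O - E - T - K - U - Y - S - O: 38+32+7+8+24+15+8 = 132
… (352 more)
O - E - U - K - T - Y - S - O: 38+20+8+7+14+15+8 = 110  ← best
The minimum is 110.
One optimal route: O → E → U → K → T → Y → S → O (or its reverse).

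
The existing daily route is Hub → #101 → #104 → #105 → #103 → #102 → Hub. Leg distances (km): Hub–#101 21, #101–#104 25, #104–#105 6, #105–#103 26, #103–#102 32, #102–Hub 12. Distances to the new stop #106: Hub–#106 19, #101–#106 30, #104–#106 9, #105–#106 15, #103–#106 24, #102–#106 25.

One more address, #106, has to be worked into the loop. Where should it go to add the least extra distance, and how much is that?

Insertion cost between consecutive stops i–j is d(i,#106) + d(#106,j) − d(i,j):
  between Hub and #101: 19 + 30 − 21 = 28
  between #101 and #104: 30 + 9 − 25 = 14
  between #104 and #105: 9 + 15 − 6 = 18
  between #105 and #103: 15 + 24 − 26 = 13
  between #103 and #102: 24 + 25 − 32 = 17
  between #102 and Hub: 25 + 19 − 12 = 32
Cheapest insertion is between #105 and #103, adding 13.
New total = 122 + 13 = 135.

+13 km — insert #106 between #105 and #103.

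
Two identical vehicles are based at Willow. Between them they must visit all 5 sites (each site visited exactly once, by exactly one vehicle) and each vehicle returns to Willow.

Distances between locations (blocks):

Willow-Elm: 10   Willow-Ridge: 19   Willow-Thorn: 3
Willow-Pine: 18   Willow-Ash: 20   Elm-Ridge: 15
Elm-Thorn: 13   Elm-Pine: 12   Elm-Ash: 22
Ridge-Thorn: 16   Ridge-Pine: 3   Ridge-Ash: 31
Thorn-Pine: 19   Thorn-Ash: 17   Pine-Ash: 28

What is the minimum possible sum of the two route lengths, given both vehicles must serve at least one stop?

Minimum combined distance: 82 blocks.

Check every non-empty split of the stops between the two vehicles; for each half take its own optimal tour:
  {Elm} + {Ridge, Thorn, Pine, Ash}: 20 + 70 = 90
  {Ridge} + {Elm, Thorn, Pine, Ash}: 38 + 70 = 108
  {Elm, Ridge} + {Thorn, Pine, Ash}: 44 + 66 = 110
  {Thorn} + {Elm, Ridge, Pine, Ash}: 6 + 76 = 82
  {Elm, Thorn} + {Ridge, Pine, Ash}: 26 + 70 = 96
  {Ridge, Thorn} + {Elm, Pine, Ash}: 38 + 70 = 108
  … (15 splits in total)
Best: vehicle 1 Willow → Thorn → Willow = 6; vehicle 2 Willow → Elm → Ridge → Pine → Ash → Willow = 76; combined 82.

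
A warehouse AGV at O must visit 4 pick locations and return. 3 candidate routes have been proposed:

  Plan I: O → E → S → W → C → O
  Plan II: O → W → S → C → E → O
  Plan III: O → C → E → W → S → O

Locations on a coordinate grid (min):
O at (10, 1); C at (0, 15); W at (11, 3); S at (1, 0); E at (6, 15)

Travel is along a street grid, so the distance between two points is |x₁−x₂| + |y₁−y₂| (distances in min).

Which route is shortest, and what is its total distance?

Plan I: 18 + 20 + 13 + 23 + 24 = 98
Plan II: 3 + 13 + 16 + 6 + 18 = 56
Plan III: 24 + 6 + 17 + 13 + 10 = 70

Shortest is Plan II, total 56 min.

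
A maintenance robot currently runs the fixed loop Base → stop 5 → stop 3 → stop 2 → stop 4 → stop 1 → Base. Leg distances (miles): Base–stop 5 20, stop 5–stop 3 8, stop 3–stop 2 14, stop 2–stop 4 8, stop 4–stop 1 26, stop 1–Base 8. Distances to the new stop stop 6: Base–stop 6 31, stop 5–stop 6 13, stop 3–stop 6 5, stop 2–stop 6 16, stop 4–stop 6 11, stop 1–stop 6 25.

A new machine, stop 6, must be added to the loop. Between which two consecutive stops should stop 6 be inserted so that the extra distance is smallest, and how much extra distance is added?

Insertion cost between consecutive stops i–j is d(i,stop 6) + d(stop 6,j) − d(i,j):
  between Base and stop 5: 31 + 13 − 20 = 24
  between stop 5 and stop 3: 13 + 5 − 8 = 10
  between stop 3 and stop 2: 5 + 16 − 14 = 7
  between stop 2 and stop 4: 16 + 11 − 8 = 19
  between stop 4 and stop 1: 11 + 25 − 26 = 10
  between stop 1 and Base: 25 + 31 − 8 = 48
Cheapest insertion is between stop 3 and stop 2, adding 7.
New total = 84 + 7 = 91.

Minimum extra distance: 7 miles, inserting stop 6 between stop 3 and stop 2.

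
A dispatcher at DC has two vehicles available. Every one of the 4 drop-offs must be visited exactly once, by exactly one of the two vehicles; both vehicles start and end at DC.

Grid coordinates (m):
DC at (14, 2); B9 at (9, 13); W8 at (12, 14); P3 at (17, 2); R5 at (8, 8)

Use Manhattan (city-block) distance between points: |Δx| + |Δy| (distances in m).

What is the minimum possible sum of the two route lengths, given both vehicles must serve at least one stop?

Check every non-empty split of the stops between the two vehicles; for each half take its own optimal tour:
  {B9} + {W8, P3, R5}: 32 + 42 = 74
  {W8} + {B9, P3, R5}: 28 + 40 = 68
  {B9, W8} + {P3, R5}: 34 + 30 = 64
  {P3} + {B9, W8, R5}: 6 + 36 = 42
  {B9, P3} + {W8, R5}: 38 + 36 = 74
  {W8, P3} + {B9, R5}: 34 + 34 = 68
  … (7 splits in total)
Best: vehicle 1 DC → P3 → DC = 6; vehicle 2 DC → W8 → B9 → R5 → DC = 36; combined 42.

Minimum combined distance: 42 m.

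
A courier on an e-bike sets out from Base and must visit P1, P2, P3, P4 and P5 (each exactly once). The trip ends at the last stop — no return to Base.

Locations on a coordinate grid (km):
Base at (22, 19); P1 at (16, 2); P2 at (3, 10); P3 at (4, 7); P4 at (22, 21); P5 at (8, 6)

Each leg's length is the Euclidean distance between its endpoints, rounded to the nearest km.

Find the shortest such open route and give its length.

38 km — the minimum one-way total.

There are 5! = 120 possible orderings.
Base→P1→P2→P3→P4→P5: 18+15+3+23+21 = 80
Base→P1→P2→P3→P5→P4: 18+15+3+4+21 = 61
Base→P1→P2→P4→P3→P5: 18+15+22+23+4 = 82
Base→P1→P2→P4→P5→P3: 18+15+22+21+4 = 80
Base→P1→P2→P5→P3→P4: 18+15+6+4+23 = 66
Base→P1→P2→P5→P4→P3: 18+15+6+21+23 = 83
Base→P1→P3→P2→P4→P5: 18+13+3+22+21 = 77
Base→P1→P3→P2→P5→P4: 18+13+3+6+21 = 61
Base→P1→P3→P4→P2→P5: 18+13+23+22+6 = 82
Base→P1→P3→P4→P5→P2: 18+13+23+21+6 = 81
Base→P1→P3→P5→P2→P4: 18+13+4+6+22 = 63
Base→P1→P3→P5→P4→P2: 18+13+4+21+22 = 78
Base→P1→P4→P2→P3→P5: 18+20+22+3+4 = 67
Base→P1→P4→P2→P5→P3: 18+20+22+6+4 = 70
… (106 more)
Base→P4→P1→P5→P3→P2: 2+20+9+4+3 = 38  ← best
The minimum is 38.
One shortest path: Base → P4 → P1 → P5 → P3 → P2.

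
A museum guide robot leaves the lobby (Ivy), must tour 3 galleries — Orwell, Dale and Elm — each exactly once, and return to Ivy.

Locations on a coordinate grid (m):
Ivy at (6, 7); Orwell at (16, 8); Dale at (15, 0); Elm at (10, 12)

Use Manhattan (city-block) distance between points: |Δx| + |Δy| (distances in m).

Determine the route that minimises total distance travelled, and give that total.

Shortest round trip = 44 m.

With 3 stops there are 3!/2 = 3 distinct round trips (a route and its reverse cost the same).
Ivy - Orwell - Dale - Elm - Ivy: 11+9+17+9 = 46
Ivy - Orwell - Elm - Dale - Ivy: 11+10+17+16 = 54
Ivy - Dale - Orwell - Elm - Ivy: 16+9+10+9 = 44
The minimum is 44.
One optimal route: Ivy → Dale → Orwell → Elm → Ivy (or its reverse).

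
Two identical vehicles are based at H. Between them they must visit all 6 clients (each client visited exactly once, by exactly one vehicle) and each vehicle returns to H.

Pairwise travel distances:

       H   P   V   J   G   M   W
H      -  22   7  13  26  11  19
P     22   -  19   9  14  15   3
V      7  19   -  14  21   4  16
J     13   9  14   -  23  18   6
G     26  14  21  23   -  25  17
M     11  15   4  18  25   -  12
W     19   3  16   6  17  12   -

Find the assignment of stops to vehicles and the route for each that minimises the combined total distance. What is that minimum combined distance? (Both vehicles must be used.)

There are 2^5 − 1 = 31 ways to divide the 6 stops into two non-empty groups. For each, the best each vehicle can do is its own shortest tour through its group:
  {P} + {V, J, G, M, W}: 44 + 72 = 116
  {V} + {P, J, G, M, W}: 14 + 72 = 86
  {P, V} + {J, G, M, W}: 48 + 72 = 120
  {J} + {P, V, G, M, W}: 26 + 66 = 92
  {P, J} + {V, G, M, W}: 44 + 66 = 110
  {V, J} + {P, G, M, W}: 34 + 66 = 100
  … (31 splits in total)
  {V, M} + {P, J, G, W}: 22 + 62 = 84  ← best
Best: vehicle 1 H → V → M → H = 22; vehicle 2 H → J → W → P → G → H = 62; combined 84.

Minimum combined distance: 84.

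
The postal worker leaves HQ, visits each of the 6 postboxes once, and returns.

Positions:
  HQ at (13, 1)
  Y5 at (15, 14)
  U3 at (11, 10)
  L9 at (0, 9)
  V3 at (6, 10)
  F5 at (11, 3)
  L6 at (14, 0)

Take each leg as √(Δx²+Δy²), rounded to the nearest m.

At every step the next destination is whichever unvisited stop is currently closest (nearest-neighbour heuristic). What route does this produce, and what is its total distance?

From HQ: distances to unvisited — L6=1, F5=3, U3=9, V3=11, Y5=13, L9=15. Nearest is L6 (1).
From L6: distances to unvisited — F5=4, U3=10, V3=13, Y5=14, L9=17. Nearest is F5 (4).
From F5: distances to unvisited — U3=7, V3=9, Y5=12, L9=13. Nearest is U3 (7).
From U3: distances to unvisited — V3=5, Y5=6, L9=11. Nearest is V3 (5).
From V3: distances to unvisited — L9=6, Y5=10. Nearest is L9 (6).
From L9: distances to unvisited — Y5=16. Nearest is Y5 (16).
Return Y5→HQ: 13.
Total = 1 + 4 + 7 + 5 + 6 + 16 + 13 = 52.

52 m along HQ → L6 → F5 → U3 → V3 → L9 → Y5 → HQ.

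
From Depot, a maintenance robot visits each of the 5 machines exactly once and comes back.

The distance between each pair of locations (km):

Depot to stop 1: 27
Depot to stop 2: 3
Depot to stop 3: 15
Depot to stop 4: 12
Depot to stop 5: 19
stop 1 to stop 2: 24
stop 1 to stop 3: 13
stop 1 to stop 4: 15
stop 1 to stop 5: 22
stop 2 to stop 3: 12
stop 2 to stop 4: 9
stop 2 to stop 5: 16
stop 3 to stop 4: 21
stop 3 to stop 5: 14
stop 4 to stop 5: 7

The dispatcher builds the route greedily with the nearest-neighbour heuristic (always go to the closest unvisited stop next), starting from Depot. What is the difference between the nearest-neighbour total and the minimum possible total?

4 km longer than the optimal tour.

Depot: stop 2=3, stop 4=12, stop 3=15, stop 5=19, stop 1=27 ⇒ stop 2
stop 2: stop 4=9, stop 3=12, stop 5=16, stop 1=24 ⇒ stop 4
stop 4: stop 5=7, stop 1=15, stop 3=21 ⇒ stop 5
stop 5: stop 3=14, stop 1=22 ⇒ stop 3
stop 3: stop 1=13 ⇒ stop 1
NN route Depot → stop 2 → stop 4 → stop 5 → stop 3 → stop 1 → Depot costs 73.
Optimal: Depot → stop 2 → stop 3 → stop 1 → stop 4 → stop 5 → Depot costs 69 (by enumerating all 60 distinct tours).
Excess = 73 − 69 = 4.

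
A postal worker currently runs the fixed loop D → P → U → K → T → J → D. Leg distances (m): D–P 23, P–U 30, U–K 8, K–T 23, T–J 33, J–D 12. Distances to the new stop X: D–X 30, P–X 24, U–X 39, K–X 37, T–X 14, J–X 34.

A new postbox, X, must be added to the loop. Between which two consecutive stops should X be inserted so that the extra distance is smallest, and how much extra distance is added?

Insertion cost between consecutive stops i–j is d(i,X) + d(X,j) − d(i,j):
  between D and P: 30 + 24 − 23 = 31
  between P and U: 24 + 39 − 30 = 33
  between U and K: 39 + 37 − 8 = 68
  between K and T: 37 + 14 − 23 = 28
  between T and J: 14 + 34 − 33 = 15
  between J and D: 34 + 30 − 12 = 52
Cheapest insertion is between T and J, adding 15.
New total = 129 + 15 = 144.

Minimum extra distance: 15 m, inserting X between T and J.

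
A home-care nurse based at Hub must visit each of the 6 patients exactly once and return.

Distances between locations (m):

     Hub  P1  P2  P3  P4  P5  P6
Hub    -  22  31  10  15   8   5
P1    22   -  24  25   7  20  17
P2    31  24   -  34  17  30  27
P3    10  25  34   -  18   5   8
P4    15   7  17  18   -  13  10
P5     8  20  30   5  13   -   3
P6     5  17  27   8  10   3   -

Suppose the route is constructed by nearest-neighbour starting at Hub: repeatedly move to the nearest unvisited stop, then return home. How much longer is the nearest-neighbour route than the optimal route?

3 m longer than the optimal tour.

From Hub: P6=5, P5=8, P3=10, P4=15, P1=22, P2=31 → choose P6 (5).
From P6: P5=3, P3=8, P4=10, P1=17, P2=27 → choose P5 (3).
From P5: P3=5, P4=13, P1=20, P2=30 → choose P3 (5).
From P3: P4=18, P1=25, P2=34 → choose P4 (18).
From P4: P1=7, P2=17 → choose P1 (7).
From P1: P2=24 → choose P2 (24).
NN route Hub → P6 → P5 → P3 → P4 → P1 → P2 → Hub costs 93.
Optimal: Hub → P2 → P1 → P4 → P6 → P5 → P3 → Hub costs 90 (by enumerating all 360 distinct tours).
Excess = 93 − 90 = 3.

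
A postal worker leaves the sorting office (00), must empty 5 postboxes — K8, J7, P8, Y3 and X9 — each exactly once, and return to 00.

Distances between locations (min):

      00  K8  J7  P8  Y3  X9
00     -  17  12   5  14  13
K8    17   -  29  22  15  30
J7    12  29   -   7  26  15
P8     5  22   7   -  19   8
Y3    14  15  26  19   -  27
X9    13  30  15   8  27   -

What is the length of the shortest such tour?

00 - K8 - J7 - P8 - Y3 - X9 - 00: 17+29+7+19+27+13 = 112
00 - K8 - J7 - P8 - X9 - Y3 - 00: 17+29+7+8+27+14 = 102
00 - K8 - J7 - Y3 - P8 - X9 - 00: 17+29+26+19+8+13 = 112
00 - K8 - J7 - Y3 - X9 - P8 - 00: 17+29+26+27+8+5 = 112
00 - K8 - J7 - X9 - P8 - Y3 - 00: 17+29+15+8+19+14 = 102
00 - K8 - J7 - X9 - Y3 - P8 - 00: 17+29+15+27+19+5 = 112
00 - K8 - P8 - J7 - Y3 - X9 - 00: 17+22+7+26+27+13 = 112
00 - K8 - P8 - J7 - X9 - Y3 - 00: 17+22+7+15+27+14 = 102
00 - K8 - P8 - Y3 - J7 - X9 - 00: 17+22+19+26+15+13 = 112
00 - K8 - P8 - Y3 - X9 - J7 - 00: 17+22+19+27+15+12 = 112
00 - K8 - P8 - X9 - J7 - Y3 - 00: 17+22+8+15+26+14 = 102
00 - K8 - P8 - X9 - Y3 - J7 - 00: 17+22+8+27+26+12 = 112
00 - K8 - Y3 - J7 - P8 - X9 - 00: 17+15+26+7+8+13 = 86
00 - K8 - Y3 - J7 - X9 - P8 - 00: 17+15+26+15+8+5 = 86
… (46 more)
The minimum is 86.
One optimal route: 00 → K8 → Y3 → J7 → P8 → X9 → 00 (or its reverse).

86 min — the shortest possible round trip.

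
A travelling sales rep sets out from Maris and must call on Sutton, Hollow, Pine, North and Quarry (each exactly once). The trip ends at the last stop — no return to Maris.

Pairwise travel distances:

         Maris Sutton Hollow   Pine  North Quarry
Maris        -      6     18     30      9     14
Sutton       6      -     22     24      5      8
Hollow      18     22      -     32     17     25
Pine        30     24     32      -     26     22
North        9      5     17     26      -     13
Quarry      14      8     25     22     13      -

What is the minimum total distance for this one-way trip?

There are 5! = 120 possible orderings.
Maris → Sutton → Hollow → Pine → North → Quarry: 6+22+32+26+13 = 99
Maris → Sutton → Hollow → Pine → Quarry → North: 6+22+32+22+13 = 95
Maris → Sutton → Hollow → North → Pine → Quarry: 6+22+17+26+22 = 93
Maris → Sutton → Hollow → North → Quarry → Pine: 6+22+17+13+22 = 80
Maris → Sutton → Hollow → Quarry → Pine → North: 6+22+25+22+26 = 101
Maris → Sutton → Hollow → Quarry → North → Pine: 6+22+25+13+26 = 92
Maris → Sutton → Pine → Hollow → North → Quarry: 6+24+32+17+13 = 92
Maris → Sutton → Pine → Hollow → Quarry → North: 6+24+32+25+13 = 100
Maris → Sutton → Pine → North → Hollow → Quarry: 6+24+26+17+25 = 98
Maris → Sutton → Pine → North → Quarry → Hollow: 6+24+26+13+25 = 94
Maris → Sutton → Pine → Quarry → Hollow → North: 6+24+22+25+17 = 94
Maris → Sutton → Pine → Quarry → North → Hollow: 6+24+22+13+17 = 82
Maris → Sutton → North → Hollow → Pine → Quarry: 6+5+17+32+22 = 82
Maris → Sutton → North → Hollow → Quarry → Pine: 6+5+17+25+22 = 75
… (106 more)
Maris → Hollow → North → Sutton → Quarry → Pine: 18+17+5+8+22 = 70  ← best
The minimum is 70.
One shortest path: Maris → Hollow → North → Sutton → Quarry → Pine.

Shortest open route: 70.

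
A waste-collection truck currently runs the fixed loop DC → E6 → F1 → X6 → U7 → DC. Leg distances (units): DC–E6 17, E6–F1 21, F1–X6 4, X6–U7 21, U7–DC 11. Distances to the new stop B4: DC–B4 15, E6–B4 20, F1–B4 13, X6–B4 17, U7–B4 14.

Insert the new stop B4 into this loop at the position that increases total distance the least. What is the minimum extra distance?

+10 — insert B4 between X6 and U7.

Insertion cost between consecutive stops i–j is d(i,B4) + d(B4,j) − d(i,j):
  between DC and E6: 15 + 20 − 17 = 18
  between E6 and F1: 20 + 13 − 21 = 12
  between F1 and X6: 13 + 17 − 4 = 26
  between X6 and U7: 17 + 14 − 21 = 10
  between U7 and DC: 14 + 15 − 11 = 18
Cheapest insertion is between X6 and U7, adding 10.
New total = 74 + 10 = 84.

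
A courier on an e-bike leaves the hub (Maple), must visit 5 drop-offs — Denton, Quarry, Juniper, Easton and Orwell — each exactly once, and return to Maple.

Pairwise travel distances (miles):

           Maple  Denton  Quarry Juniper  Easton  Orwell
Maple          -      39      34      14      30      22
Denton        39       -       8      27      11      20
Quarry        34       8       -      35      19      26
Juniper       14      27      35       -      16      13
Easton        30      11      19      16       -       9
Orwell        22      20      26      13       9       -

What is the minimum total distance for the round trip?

89 miles — the shortest possible round trip.

There are 60 distinct closed tours to check (reversals are equivalent).
Maple-Denton-Quarry-Juniper-Easton-Orwell-Maple: 39+8+35+16+9+22 = 129
Maple-Denton-Quarry-Juniper-Orwell-Easton-Maple: 39+8+35+13+9+30 = 134
Maple-Denton-Quarry-Easton-Juniper-Orwell-Maple: 39+8+19+16+13+22 = 117
Maple-Denton-Quarry-Easton-Orwell-Juniper-Maple: 39+8+19+9+13+14 = 102
Maple-Denton-Quarry-Orwell-Juniper-Easton-Maple: 39+8+26+13+16+30 = 132
Maple-Denton-Quarry-Orwell-Easton-Juniper-Maple: 39+8+26+9+16+14 = 112
Maple-Denton-Juniper-Quarry-Easton-Orwell-Maple: 39+27+35+19+9+22 = 151
Maple-Denton-Juniper-Quarry-Orwell-Easton-Maple: 39+27+35+26+9+30 = 166
Maple-Denton-Juniper-Easton-Quarry-Orwell-Maple: 39+27+16+19+26+22 = 149
Maple-Denton-Juniper-Easton-Orwell-Quarry-Maple: 39+27+16+9+26+34 = 151
Maple-Denton-Juniper-Orwell-Quarry-Easton-Maple: 39+27+13+26+19+30 = 154
Maple-Denton-Juniper-Orwell-Easton-Quarry-Maple: 39+27+13+9+19+34 = 141
Maple-Denton-Easton-Quarry-Juniper-Orwell-Maple: 39+11+19+35+13+22 = 139
Maple-Denton-Easton-Quarry-Orwell-Juniper-Maple: 39+11+19+26+13+14 = 122
… (46 more)
Maple-Quarry-Denton-Easton-Orwell-Juniper-Maple: 34+8+11+9+13+14 = 89  ← best
The minimum is 89.
One optimal route: Maple → Quarry → Denton → Easton → Orwell → Juniper → Maple (or its reverse).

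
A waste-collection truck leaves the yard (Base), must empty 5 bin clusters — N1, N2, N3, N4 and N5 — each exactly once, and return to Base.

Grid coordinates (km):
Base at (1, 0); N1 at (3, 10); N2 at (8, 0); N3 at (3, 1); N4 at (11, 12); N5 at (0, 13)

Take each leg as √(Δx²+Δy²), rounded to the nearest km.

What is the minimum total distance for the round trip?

There are 60 distinct closed tours to check (reversals are equivalent).
Base→N1→N2→N3→N4→N5→Base: 10+11+5+14+11+13 = 64
Base→N1→N2→N3→N5→N4→Base: 10+11+5+12+11+16 = 65
Base→N1→N2→N4→N3→N5→Base: 10+11+12+14+12+13 = 72
Base→N1→N2→N4→N5→N3→Base: 10+11+12+11+12+2 = 58
Base→N1→N2→N5→N3→N4→Base: 10+11+15+12+14+16 = 78
Base→N1→N2→N5→N4→N3→Base: 10+11+15+11+14+2 = 63
Base→N1→N3→N2→N4→N5→Base: 10+9+5+12+11+13 = 60
Base→N1→N3→N2→N5→N4→Base: 10+9+5+15+11+16 = 66
Base→N1→N3→N4→N2→N5→Base: 10+9+14+12+15+13 = 73
Base→N1→N3→N4→N5→N2→Base: 10+9+14+11+15+7 = 66
Base→N1→N3→N5→N2→N4→Base: 10+9+12+15+12+16 = 74
Base→N1→N3→N5→N4→N2→Base: 10+9+12+11+12+7 = 61
Base→N1→N4→N2→N3→N5→Base: 10+8+12+5+12+13 = 60
Base→N1→N4→N2→N5→N3→Base: 10+8+12+15+12+2 = 59
… (46 more)
Base→N1→N5→N4→N2→N3→Base: 10+4+11+12+5+2 = 44  ← best
The minimum is 44.
One optimal route: Base → N1 → N5 → N4 → N2 → N3 → Base (or its reverse).

Shortest round trip = 44 km.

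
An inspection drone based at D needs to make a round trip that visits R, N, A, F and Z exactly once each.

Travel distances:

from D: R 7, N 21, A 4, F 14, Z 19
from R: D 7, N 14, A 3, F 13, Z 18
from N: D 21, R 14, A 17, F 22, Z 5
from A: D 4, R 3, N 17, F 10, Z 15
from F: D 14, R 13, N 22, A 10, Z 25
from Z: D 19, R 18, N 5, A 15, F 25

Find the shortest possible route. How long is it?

There are 60 distinct closed tours to check (reversals are equivalent).
D → R → N → A → F → Z → D: 7+14+17+10+25+19 = 92
D → R → N → A → Z → F → D: 7+14+17+15+25+14 = 92
D → R → N → F → A → Z → D: 7+14+22+10+15+19 = 87
D → R → N → F → Z → A → D: 7+14+22+25+15+4 = 87
D → R → N → Z → A → F → D: 7+14+5+15+10+14 = 65
D → R → N → Z → F → A → D: 7+14+5+25+10+4 = 65
D → R → A → N → F → Z → D: 7+3+17+22+25+19 = 93
D → R → A → N → Z → F → D: 7+3+17+5+25+14 = 71
D → R → A → F → N → Z → D: 7+3+10+22+5+19 = 66
D → R → A → F → Z → N → D: 7+3+10+25+5+21 = 71
D → R → A → Z → N → F → D: 7+3+15+5+22+14 = 66
D → R → A → Z → F → N → D: 7+3+15+25+22+21 = 93
D → R → F → N → A → Z → D: 7+13+22+17+15+19 = 93
D → R → F → N → Z → A → D: 7+13+22+5+15+4 = 66
… (46 more)
The minimum is 65.
One optimal route: D → R → N → Z → A → F → D (or its reverse).

Shortest round trip = 65.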